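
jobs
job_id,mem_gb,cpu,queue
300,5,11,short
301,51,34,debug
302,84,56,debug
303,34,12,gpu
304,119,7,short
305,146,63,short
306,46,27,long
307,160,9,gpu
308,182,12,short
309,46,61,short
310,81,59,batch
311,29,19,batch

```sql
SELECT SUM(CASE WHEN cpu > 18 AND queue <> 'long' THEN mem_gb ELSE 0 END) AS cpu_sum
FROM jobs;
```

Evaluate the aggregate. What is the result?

437

job_id=300: ✗
job_id=301: ✓ → 51
job_id=302: ✓ → 84
job_id=303: ✗
job_id=304: ✗
job_id=305: ✓ → 146
job_id=306: ✗
job_id=307: ✗
job_id=308: ✗
job_id=309: ✓ → 46
job_id=310: ✓ → 81
job_id=311: ✓ → 29
cpu_sum = 51 + 84 + 146 + 46 + 81 + 29 = 437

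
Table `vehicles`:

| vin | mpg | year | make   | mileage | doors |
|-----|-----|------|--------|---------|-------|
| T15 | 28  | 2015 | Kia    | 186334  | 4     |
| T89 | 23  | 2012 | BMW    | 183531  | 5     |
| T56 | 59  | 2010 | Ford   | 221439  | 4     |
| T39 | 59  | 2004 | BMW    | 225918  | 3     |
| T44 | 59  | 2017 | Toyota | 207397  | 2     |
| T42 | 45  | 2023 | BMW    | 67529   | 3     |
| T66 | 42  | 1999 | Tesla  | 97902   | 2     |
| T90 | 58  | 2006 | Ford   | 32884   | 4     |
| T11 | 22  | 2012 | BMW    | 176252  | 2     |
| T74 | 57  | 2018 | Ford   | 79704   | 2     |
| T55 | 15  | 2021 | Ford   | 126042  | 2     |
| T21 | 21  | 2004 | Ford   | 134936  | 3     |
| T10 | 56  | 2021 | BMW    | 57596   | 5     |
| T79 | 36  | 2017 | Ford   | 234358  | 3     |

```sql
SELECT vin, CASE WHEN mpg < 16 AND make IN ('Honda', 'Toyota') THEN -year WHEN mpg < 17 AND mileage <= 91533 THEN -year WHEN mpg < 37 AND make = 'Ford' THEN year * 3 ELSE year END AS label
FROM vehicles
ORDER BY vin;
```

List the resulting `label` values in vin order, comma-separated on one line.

2021, 2012, 2015, 6012, 2004, 2023, 2017, 6063, 2010, 1999, 2018, 6051, 2012, 2006

vin=T10: ELSE → 2021
vin=T11: ELSE → 2012
vin=T15: ELSE → 2015
vin=T21: mpg < 37 AND make = 'Ford' → 6012
vin=T39: ELSE → 2004
vin=T42: ELSE → 2023
vin=T44: ELSE → 2017
vin=T55: mpg < 37 AND make = 'Ford' → 6063
vin=T56: ELSE → 2010
vin=T66: ELSE → 1999
vin=T74: ELSE → 2018
vin=T79: mpg < 37 AND make = 'Ford' → 6051
vin=T89: ELSE → 2012
vin=T90: ELSE → 2006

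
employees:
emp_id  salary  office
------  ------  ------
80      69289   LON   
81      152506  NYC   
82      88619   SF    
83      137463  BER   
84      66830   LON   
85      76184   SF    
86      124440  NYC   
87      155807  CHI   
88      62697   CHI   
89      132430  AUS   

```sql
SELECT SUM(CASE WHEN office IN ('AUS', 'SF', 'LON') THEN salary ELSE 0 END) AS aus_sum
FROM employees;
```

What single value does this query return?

433352

emp_id=80: ✓ → 69289
emp_id=81: ✗
emp_id=82: ✓ → 88619
emp_id=83: ✗
emp_id=84: ✓ → 66830
emp_id=85: ✓ → 76184
emp_id=86: ✗
emp_id=87: ✗
emp_id=88: ✗
emp_id=89: ✓ → 132430
aus_sum = 69289 + 88619 + 66830 + 76184 + 132430 = 433352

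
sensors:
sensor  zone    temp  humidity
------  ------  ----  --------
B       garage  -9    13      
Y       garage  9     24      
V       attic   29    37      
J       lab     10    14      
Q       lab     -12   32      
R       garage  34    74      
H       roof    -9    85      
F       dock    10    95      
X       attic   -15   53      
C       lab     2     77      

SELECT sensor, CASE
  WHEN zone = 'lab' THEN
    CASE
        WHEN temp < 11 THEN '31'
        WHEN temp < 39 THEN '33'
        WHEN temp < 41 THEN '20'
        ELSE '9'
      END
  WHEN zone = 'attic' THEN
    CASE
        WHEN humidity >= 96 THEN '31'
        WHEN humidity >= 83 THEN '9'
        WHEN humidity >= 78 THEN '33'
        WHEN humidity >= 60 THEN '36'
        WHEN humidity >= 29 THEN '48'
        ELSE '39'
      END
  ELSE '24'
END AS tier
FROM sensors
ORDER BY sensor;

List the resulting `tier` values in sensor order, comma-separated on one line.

24, 31, 24, 24, 31, 31, 24, 48, 48, 24

sensor=B: zone='garage' → outer ELSE → 24
sensor=C: zone='lab' → inner[temp < 11] → 31
sensor=F: zone='dock' → outer ELSE → 24
sensor=H: zone='roof' → outer ELSE → 24
sensor=J: zone='lab' → inner[temp < 11] → 31
sensor=Q: zone='lab' → inner[temp < 11] → 31
sensor=R: zone='garage' → outer ELSE → 24
sensor=V: zone='attic' → inner[humidity >= 29] → 48
sensor=X: zone='attic' → inner[humidity >= 29] → 48
sensor=Y: zone='garage' → outer ELSE → 24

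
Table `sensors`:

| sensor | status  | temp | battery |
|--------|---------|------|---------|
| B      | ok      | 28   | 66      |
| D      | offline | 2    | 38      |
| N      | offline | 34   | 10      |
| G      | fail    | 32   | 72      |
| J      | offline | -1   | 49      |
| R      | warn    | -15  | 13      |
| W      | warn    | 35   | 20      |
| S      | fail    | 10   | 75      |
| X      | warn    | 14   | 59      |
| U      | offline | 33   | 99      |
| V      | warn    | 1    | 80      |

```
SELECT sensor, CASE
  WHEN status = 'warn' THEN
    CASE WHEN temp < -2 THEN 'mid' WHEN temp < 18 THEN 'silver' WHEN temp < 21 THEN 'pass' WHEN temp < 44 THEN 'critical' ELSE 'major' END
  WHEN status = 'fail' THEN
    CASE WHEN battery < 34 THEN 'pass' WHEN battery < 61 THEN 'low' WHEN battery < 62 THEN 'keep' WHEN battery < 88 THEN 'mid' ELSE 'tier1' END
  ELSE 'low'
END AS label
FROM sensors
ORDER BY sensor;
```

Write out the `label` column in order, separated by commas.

sensor=B: status='ok' → outer ELSE → low
sensor=D: status='offline' → outer ELSE → low
sensor=G: status='fail' → inner[battery < 88] → mid
sensor=J: status='offline' → outer ELSE → low
sensor=N: status='offline' → outer ELSE → low
sensor=R: status='warn' → inner[temp < -2] → mid
sensor=S: status='fail' → inner[battery < 88] → mid
sensor=U: status='offline' → outer ELSE → low
sensor=V: status='warn' → inner[temp < 18] → silver
sensor=W: status='warn' → inner[temp < 44] → critical
sensor=X: status='warn' → inner[temp < 18] → silver

low, low, mid, low, low, mid, mid, low, silver, critical, silver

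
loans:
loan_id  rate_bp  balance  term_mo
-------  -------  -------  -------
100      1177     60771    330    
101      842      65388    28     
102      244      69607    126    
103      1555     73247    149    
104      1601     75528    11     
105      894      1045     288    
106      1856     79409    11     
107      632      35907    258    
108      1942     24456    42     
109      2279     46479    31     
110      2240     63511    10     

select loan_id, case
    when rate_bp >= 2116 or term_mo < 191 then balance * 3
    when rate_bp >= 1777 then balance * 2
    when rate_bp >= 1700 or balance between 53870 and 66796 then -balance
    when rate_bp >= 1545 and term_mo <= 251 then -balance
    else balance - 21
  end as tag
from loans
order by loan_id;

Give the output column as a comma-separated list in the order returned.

-60771, 196164, 208821, 219741, 226584, 1024, 238227, 35886, 73368, 139437, 190533

loan_id=100: rate_bp >= 1700 or balance between 53870 and 66796 → -60771
loan_id=101: rate_bp >= 2116 or term_mo < 191 → 196164
loan_id=102: rate_bp >= 2116 or term_mo < 191 → 208821
loan_id=103: rate_bp >= 2116 or term_mo < 191 → 219741
loan_id=104: rate_bp >= 2116 or term_mo < 191 → 226584
loan_id=105: ELSE → 1024
loan_id=106: rate_bp >= 2116 or term_mo < 191 → 238227
loan_id=107: ELSE → 35886
loan_id=108: rate_bp >= 2116 or term_mo < 191 → 73368
loan_id=109: rate_bp >= 2116 or term_mo < 191 → 139437
loan_id=110: rate_bp >= 2116 or term_mo < 191 → 190533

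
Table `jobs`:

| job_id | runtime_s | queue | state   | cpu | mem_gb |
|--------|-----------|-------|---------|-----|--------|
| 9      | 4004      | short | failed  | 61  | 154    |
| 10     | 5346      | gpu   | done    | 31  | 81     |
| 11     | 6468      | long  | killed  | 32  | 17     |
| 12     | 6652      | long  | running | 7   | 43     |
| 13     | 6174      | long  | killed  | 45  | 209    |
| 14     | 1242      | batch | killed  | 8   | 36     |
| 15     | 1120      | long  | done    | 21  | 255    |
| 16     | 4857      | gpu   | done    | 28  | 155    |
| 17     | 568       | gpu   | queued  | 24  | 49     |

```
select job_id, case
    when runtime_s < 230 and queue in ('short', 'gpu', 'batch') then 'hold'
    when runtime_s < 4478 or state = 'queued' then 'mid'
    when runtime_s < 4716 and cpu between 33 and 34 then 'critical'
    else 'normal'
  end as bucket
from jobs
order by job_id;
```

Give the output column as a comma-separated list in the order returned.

job_id=9: runtime_s < 4478 or state = 'queued' → mid
job_id=10: ELSE → normal
job_id=11: ELSE → normal
job_id=12: ELSE → normal
job_id=13: ELSE → normal
job_id=14: runtime_s < 4478 or state = 'queued' → mid
job_id=15: runtime_s < 4478 or state = 'queued' → mid
job_id=16: ELSE → normal
job_id=17: runtime_s < 4478 or state = 'queued' → mid

mid, normal, normal, normal, normal, mid, mid, normal, mid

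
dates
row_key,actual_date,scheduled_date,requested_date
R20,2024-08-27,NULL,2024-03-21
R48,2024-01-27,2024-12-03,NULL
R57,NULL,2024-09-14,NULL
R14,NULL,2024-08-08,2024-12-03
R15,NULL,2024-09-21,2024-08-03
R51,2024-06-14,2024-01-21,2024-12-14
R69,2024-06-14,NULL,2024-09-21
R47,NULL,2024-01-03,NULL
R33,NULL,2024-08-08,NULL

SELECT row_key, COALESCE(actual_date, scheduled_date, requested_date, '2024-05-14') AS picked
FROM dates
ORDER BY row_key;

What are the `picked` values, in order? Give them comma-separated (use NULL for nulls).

row_key=R14: actual_date=NULL, scheduled_date=2024-08-08 → 2024-08-08
row_key=R15: actual_date=NULL, scheduled_date=2024-09-21 → 2024-09-21
row_key=R20: actual_date=2024-08-27 → 2024-08-27
row_key=R33: actual_date=NULL, scheduled_date=2024-08-08 → 2024-08-08
row_key=R47: actual_date=NULL, scheduled_date=2024-01-03 → 2024-01-03
row_key=R48: actual_date=2024-01-27 → 2024-01-27
row_key=R51: actual_date=2024-06-14 → 2024-06-14
row_key=R57: actual_date=NULL, scheduled_date=2024-09-14 → 2024-09-14
row_key=R69: actual_date=2024-06-14 → 2024-06-14

2024-08-08, 2024-09-21, 2024-08-27, 2024-08-08, 2024-01-03, 2024-01-27, 2024-06-14, 2024-09-14, 2024-06-14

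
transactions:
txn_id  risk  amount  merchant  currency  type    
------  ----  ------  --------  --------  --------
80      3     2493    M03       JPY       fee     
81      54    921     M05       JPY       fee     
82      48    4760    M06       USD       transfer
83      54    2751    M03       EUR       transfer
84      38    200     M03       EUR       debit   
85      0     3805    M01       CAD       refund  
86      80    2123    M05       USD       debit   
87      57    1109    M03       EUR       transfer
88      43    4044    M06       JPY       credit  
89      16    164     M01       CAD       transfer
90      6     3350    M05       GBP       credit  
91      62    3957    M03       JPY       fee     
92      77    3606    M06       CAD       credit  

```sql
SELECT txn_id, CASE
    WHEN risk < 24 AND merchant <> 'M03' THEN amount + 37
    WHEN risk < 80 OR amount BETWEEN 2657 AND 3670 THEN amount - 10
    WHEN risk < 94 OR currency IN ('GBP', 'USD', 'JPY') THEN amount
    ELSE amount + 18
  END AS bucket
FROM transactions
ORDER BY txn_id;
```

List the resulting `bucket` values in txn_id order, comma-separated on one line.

2483, 911, 4750, 2741, 190, 3842, 2123, 1099, 4034, 201, 3387, 3947, 3596

txn_id=80: risk < 80 OR amount BETWEEN 2657 AND 3670 → 2483
txn_id=81: risk < 80 OR amount BETWEEN 2657 AND 3670 → 911
txn_id=82: risk < 80 OR amount BETWEEN 2657 AND 3670 → 4750
txn_id=83: risk < 80 OR amount BETWEEN 2657 AND 3670 → 2741
txn_id=84: risk < 80 OR amount BETWEEN 2657 AND 3670 → 190
txn_id=85: risk < 24 AND merchant <> 'M03' → 3842
txn_id=86: risk < 94 OR currency IN ('GBP', 'USD', 'JPY') → 2123
txn_id=87: risk < 80 OR amount BETWEEN 2657 AND 3670 → 1099
txn_id=88: risk < 80 OR amount BETWEEN 2657 AND 3670 → 4034
txn_id=89: risk < 24 AND merchant <> 'M03' → 201
txn_id=90: risk < 24 AND merchant <> 'M03' → 3387
txn_id=91: risk < 80 OR amount BETWEEN 2657 AND 3670 → 3947
txn_id=92: risk < 80 OR amount BETWEEN 2657 AND 3670 → 3596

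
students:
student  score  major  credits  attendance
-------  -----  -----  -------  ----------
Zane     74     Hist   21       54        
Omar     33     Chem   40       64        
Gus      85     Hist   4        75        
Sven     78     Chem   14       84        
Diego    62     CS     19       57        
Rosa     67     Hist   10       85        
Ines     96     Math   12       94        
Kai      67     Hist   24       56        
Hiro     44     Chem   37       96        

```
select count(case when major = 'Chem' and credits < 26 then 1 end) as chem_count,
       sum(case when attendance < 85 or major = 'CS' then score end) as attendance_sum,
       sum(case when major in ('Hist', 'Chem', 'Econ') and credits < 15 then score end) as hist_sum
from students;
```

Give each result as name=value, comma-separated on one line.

chem_count=1, attendance_sum=399, hist_sum=230

[chem_count: major = 'Chem' and credits < 26]
student=Zane: ✗
student=Omar: ✗
student=Gus: ✗
student=Sven: ✓ → 1
student=Diego: ✗
student=Rosa: ✗
student=Ines: ✗
student=Kai: ✗
student=Hiro: ✗
chem_count = COUNT(1) = 1
—
[attendance_sum: attendance < 85 or major = 'CS']
student=Zane: ✓ → 74
student=Omar: ✓ → 33
student=Gus: ✓ → 85
student=Sven: ✓ → 78
student=Diego: ✓ → 62
student=Rosa: ✗
student=Ines: ✗
student=Kai: ✓ → 67
student=Hiro: ✗
attendance_sum = 74 + 33 + 85 + 78 + 62 + 67 = 399
—
[hist_sum: major in ('Hist', 'Chem', 'Econ') and credits < 15]
student=Zane: ✗
student=Omar: ✗
student=Gus: ✓ → 85
student=Sven: ✓ → 78
student=Diego: ✗
student=Rosa: ✓ → 67
student=Ines: ✗
student=Kai: ✗
student=Hiro: ✗
hist_sum = 85 + 78 + 67 = 230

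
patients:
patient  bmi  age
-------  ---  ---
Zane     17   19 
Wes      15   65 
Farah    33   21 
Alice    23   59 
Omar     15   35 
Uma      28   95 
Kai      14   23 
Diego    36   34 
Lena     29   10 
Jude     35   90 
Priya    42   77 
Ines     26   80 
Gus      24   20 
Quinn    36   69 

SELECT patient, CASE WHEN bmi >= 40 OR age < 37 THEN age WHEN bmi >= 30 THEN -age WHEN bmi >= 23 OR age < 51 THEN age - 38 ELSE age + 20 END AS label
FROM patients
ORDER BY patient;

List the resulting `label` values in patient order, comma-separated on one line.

21, 34, 21, 20, 42, -90, 23, 10, 35, 77, -69, 57, 85, 19

patient=Alice: bmi >= 23 OR age < 51 → 21
patient=Diego: bmi >= 40 OR age < 37 → 34
patient=Farah: bmi >= 40 OR age < 37 → 21
patient=Gus: bmi >= 40 OR age < 37 → 20
patient=Ines: bmi >= 23 OR age < 51 → 42
patient=Jude: bmi >= 30 → -90
patient=Kai: bmi >= 40 OR age < 37 → 23
patient=Lena: bmi >= 40 OR age < 37 → 10
patient=Omar: bmi >= 40 OR age < 37 → 35
patient=Priya: bmi >= 40 OR age < 37 → 77
patient=Quinn: bmi >= 30 → -69
patient=Uma: bmi >= 23 OR age < 51 → 57
patient=Wes: ELSE → 85
patient=Zane: bmi >= 40 OR age < 37 → 19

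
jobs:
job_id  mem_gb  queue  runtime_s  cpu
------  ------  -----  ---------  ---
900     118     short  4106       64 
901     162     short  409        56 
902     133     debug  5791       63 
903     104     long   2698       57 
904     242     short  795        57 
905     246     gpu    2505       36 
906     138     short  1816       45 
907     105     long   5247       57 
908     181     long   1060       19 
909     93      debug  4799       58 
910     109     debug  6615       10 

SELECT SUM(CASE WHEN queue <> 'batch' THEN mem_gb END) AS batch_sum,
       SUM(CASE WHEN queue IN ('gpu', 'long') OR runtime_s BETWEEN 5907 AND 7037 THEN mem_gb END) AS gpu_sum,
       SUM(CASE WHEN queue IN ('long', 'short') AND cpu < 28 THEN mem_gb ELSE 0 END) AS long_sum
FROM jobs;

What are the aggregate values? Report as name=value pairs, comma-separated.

[batch_sum: queue <> 'batch']
job_id=900: ✓ → 118
job_id=901: ✓ → 162
job_id=902: ✓ → 133
job_id=903: ✓ → 104
job_id=904: ✓ → 242
job_id=905: ✓ → 246
job_id=906: ✓ → 138
job_id=907: ✓ → 105
job_id=908: ✓ → 181
job_id=909: ✓ → 93
job_id=910: ✓ → 109
batch_sum = 118 + 162 + 133 + 104 + 242 + 246 + 138 + 105 + 181 + 93 + 109 = 1631
—
[gpu_sum: queue IN ('gpu', 'long') OR runtime_s BETWEEN 5907 AND 7037]
job_id=900: ✗
job_id=901: ✗
job_id=902: ✗
job_id=903: ✓ → 104
job_id=904: ✗
job_id=905: ✓ → 246
job_id=906: ✗
job_id=907: ✓ → 105
job_id=908: ✓ → 181
job_id=909: ✗
job_id=910: ✓ → 109
gpu_sum = 104 + 246 + 105 + 181 + 109 = 745
—
[long_sum: queue IN ('long', 'short') AND cpu < 28]
job_id=900: ✗
job_id=901: ✗
job_id=902: ✗
job_id=903: ✗
job_id=904: ✗
job_id=905: ✗
job_id=906: ✗
job_id=907: ✗
job_id=908: ✓ → 181
job_id=909: ✗
job_id=910: ✗
long_sum = 181

batch_sum=1631, gpu_sum=745, long_sum=181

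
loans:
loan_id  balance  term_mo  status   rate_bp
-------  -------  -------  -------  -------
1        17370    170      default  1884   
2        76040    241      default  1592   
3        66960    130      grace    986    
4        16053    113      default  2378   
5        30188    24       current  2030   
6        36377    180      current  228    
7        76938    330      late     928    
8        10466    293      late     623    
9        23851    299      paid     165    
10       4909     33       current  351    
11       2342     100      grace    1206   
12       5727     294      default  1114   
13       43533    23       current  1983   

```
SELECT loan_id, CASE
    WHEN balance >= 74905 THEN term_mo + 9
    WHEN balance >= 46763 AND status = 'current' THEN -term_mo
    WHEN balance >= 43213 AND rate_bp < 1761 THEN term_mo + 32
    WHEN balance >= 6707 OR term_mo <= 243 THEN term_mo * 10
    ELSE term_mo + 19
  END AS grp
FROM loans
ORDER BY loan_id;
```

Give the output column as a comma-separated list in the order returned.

loan_id=1: balance >= 6707 OR term_mo <= 243 → 1700
loan_id=2: balance >= 74905 → 250
loan_id=3: balance >= 43213 AND rate_bp < 1761 → 162
loan_id=4: balance >= 6707 OR term_mo <= 243 → 1130
loan_id=5: balance >= 6707 OR term_mo <= 243 → 240
loan_id=6: balance >= 6707 OR term_mo <= 243 → 1800
loan_id=7: balance >= 74905 → 339
loan_id=8: balance >= 6707 OR term_mo <= 243 → 2930
loan_id=9: balance >= 6707 OR term_mo <= 243 → 2990
loan_id=10: balance >= 6707 OR term_mo <= 243 → 330
loan_id=11: balance >= 6707 OR term_mo <= 243 → 1000
loan_id=12: ELSE → 313
loan_id=13: balance >= 6707 OR term_mo <= 243 → 230

1700, 250, 162, 1130, 240, 1800, 339, 2930, 2990, 330, 1000, 313, 230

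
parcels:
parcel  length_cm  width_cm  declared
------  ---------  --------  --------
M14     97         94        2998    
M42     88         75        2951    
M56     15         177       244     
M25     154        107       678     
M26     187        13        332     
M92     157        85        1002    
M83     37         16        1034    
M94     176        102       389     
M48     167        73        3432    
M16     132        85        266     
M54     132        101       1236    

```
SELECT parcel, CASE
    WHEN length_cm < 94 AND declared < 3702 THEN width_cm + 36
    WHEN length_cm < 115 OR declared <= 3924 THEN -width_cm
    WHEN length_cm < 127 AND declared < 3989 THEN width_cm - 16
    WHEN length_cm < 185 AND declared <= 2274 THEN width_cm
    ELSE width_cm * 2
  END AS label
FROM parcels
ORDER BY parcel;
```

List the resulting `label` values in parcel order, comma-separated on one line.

parcel=M14: length_cm < 115 OR declared <= 3924 → -94
parcel=M16: length_cm < 115 OR declared <= 3924 → -85
parcel=M25: length_cm < 115 OR declared <= 3924 → -107
parcel=M26: length_cm < 115 OR declared <= 3924 → -13
parcel=M42: length_cm < 94 AND declared < 3702 → 111
parcel=M48: length_cm < 115 OR declared <= 3924 → -73
parcel=M54: length_cm < 115 OR declared <= 3924 → -101
parcel=M56: length_cm < 94 AND declared < 3702 → 213
parcel=M83: length_cm < 94 AND declared < 3702 → 52
parcel=M92: length_cm < 115 OR declared <= 3924 → -85
parcel=M94: length_cm < 115 OR declared <= 3924 → -102

-94, -85, -107, -13, 111, -73, -101, 213, 52, -85, -102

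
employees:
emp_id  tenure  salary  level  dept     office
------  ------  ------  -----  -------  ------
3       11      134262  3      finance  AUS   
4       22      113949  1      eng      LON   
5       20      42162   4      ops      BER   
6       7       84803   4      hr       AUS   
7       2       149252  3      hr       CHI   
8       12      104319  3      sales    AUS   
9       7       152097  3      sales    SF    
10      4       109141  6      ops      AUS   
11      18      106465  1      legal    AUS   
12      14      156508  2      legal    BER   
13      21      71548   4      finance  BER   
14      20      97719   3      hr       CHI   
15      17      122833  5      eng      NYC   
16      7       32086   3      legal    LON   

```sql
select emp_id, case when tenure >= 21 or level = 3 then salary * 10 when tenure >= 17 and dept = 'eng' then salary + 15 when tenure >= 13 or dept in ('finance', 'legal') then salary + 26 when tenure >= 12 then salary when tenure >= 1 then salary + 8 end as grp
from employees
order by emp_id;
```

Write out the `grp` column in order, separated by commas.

1342620, 1139490, 42188, 84811, 1492520, 1043190, 1520970, 109149, 106491, 156534, 715480, 977190, 122848, 320860

emp_id=3: tenure >= 21 or level = 3 → 1342620
emp_id=4: tenure >= 21 or level = 3 → 1139490
emp_id=5: tenure >= 13 or dept in ('finance', 'legal') → 42188
emp_id=6: tenure >= 1 → 84811
emp_id=7: tenure >= 21 or level = 3 → 1492520
emp_id=8: tenure >= 21 or level = 3 → 1043190
emp_id=9: tenure >= 21 or level = 3 → 1520970
emp_id=10: tenure >= 1 → 109149
emp_id=11: tenure >= 13 or dept in ('finance', 'legal') → 106491
emp_id=12: tenure >= 13 or dept in ('finance', 'legal') → 156534
emp_id=13: tenure >= 21 or level = 3 → 715480
emp_id=14: tenure >= 21 or level = 3 → 977190
emp_id=15: tenure >= 17 and dept = 'eng' → 122848
emp_id=16: tenure >= 21 or level = 3 → 320860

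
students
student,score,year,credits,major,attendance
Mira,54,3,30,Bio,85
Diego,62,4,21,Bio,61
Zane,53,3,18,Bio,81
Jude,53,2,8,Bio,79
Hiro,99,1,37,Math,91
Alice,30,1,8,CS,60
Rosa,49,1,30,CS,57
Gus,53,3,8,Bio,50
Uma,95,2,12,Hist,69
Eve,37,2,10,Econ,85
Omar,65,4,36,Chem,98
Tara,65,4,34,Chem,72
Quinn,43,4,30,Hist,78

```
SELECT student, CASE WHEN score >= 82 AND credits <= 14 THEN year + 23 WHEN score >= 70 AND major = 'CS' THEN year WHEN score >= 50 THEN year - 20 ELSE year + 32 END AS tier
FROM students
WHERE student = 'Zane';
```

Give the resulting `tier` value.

-17

student = Zane: score=53, year=3, credits=18, major=Bio, attendance=81.
score >= 82 AND credits <= 14 → false
score >= 70 AND major = 'CS' → false
score >= 50 → true → -17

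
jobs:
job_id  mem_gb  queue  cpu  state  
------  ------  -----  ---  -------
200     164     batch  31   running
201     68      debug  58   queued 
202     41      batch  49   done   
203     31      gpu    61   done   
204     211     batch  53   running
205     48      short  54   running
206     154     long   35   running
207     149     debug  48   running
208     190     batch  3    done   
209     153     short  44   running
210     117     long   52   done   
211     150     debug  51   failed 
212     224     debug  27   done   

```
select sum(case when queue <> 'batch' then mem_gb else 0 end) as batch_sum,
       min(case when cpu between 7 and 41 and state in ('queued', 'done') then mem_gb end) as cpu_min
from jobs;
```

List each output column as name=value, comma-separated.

batch_sum=1094, cpu_min=224

[batch_sum: queue <> 'batch']
job_id=200: ✗
job_id=201: ✓ → 68
job_id=202: ✗
job_id=203: ✓ → 31
job_id=204: ✗
job_id=205: ✓ → 48
job_id=206: ✓ → 154
job_id=207: ✓ → 149
job_id=208: ✗
job_id=209: ✓ → 153
job_id=210: ✓ → 117
job_id=211: ✓ → 150
job_id=212: ✓ → 224
batch_sum = 68 + 31 + 48 + 154 + 149 + 153 + 117 + 150 + 224 = 1094
—
[cpu_min: cpu between 7 and 41 and state in ('queued', 'done')]
job_id=200: ✗
job_id=201: ✗
job_id=202: ✗
job_id=203: ✗
job_id=204: ✗
job_id=205: ✗
job_id=206: ✗
job_id=207: ✗
job_id=208: ✗
job_id=209: ✗
job_id=210: ✗
job_id=211: ✗
job_id=212: ✓ → 224
cpu_min = MIN(224) = 224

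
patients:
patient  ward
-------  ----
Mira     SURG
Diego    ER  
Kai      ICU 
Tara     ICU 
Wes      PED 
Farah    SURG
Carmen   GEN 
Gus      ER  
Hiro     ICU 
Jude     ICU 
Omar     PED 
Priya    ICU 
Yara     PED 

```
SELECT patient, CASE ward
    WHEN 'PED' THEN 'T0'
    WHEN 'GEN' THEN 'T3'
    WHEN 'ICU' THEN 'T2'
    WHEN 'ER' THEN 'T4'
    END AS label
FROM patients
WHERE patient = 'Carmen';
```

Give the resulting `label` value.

patient = Carmen: ward=GEN.
ward='PED' → false
ward='GEN' → true → T3

T3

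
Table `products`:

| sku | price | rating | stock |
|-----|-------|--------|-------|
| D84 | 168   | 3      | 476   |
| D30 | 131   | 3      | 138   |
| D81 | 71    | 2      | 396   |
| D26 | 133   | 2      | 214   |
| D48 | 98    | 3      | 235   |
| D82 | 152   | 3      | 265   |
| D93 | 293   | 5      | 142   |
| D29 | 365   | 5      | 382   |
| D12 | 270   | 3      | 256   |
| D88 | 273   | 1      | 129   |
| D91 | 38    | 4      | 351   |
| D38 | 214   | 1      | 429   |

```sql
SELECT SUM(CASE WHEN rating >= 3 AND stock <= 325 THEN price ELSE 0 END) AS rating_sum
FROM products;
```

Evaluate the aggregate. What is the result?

944

sku=D84: ✗
sku=D30: ✓ → 131
sku=D81: ✗
sku=D26: ✗
sku=D48: ✓ → 98
sku=D82: ✓ → 152
sku=D93: ✓ → 293
sku=D29: ✗
sku=D12: ✓ → 270
sku=D88: ✗
sku=D91: ✗
sku=D38: ✗
rating_sum = 131 + 98 + 152 + 293 + 270 = 944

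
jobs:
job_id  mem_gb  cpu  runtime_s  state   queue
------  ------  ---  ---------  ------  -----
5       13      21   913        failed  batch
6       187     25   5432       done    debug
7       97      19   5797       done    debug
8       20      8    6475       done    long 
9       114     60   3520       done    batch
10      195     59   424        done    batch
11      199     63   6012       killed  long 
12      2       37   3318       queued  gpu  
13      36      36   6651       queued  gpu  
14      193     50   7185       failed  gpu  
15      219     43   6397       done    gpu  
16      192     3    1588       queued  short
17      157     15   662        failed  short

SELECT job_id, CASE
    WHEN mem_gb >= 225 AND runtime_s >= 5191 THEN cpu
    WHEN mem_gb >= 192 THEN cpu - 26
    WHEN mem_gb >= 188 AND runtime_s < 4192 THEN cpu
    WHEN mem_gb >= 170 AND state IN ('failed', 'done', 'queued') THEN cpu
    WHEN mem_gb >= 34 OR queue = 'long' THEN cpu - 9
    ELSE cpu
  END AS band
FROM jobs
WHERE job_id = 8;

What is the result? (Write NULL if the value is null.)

-1

job_id = 8: mem_gb=20, cpu=8, runtime_s=6475, state=done, queue=long.
mem_gb >= 225 AND runtime_s >= 5191 → false
mem_gb >= 192 → false
mem_gb >= 188 AND runtime_s < 4192 → false
mem_gb >= 170 AND state IN ('failed', 'done', 'queued') → false
mem_gb >= 34 OR queue = 'long' → true → -1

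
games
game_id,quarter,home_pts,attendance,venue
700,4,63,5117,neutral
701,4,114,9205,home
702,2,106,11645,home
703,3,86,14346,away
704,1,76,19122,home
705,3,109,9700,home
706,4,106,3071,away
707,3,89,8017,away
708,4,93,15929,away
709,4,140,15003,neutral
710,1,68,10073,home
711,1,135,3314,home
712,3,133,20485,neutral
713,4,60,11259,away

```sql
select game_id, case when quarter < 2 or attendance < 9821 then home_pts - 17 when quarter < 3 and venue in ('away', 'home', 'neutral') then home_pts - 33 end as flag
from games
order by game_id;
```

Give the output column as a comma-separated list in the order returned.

game_id=700: quarter < 2 or attendance < 9821 → 46
game_id=701: quarter < 2 or attendance < 9821 → 97
game_id=702: quarter < 3 and venue in ('away', 'home', 'neutral') → 73
game_id=703: (no match → NULL) → NULL
game_id=704: quarter < 2 or attendance < 9821 → 59
game_id=705: quarter < 2 or attendance < 9821 → 92
game_id=706: quarter < 2 or attendance < 9821 → 89
game_id=707: quarter < 2 or attendance < 9821 → 72
game_id=708: (no match → NULL) → NULL
game_id=709: (no match → NULL) → NULL
game_id=710: quarter < 2 or attendance < 9821 → 51
game_id=711: quarter < 2 or attendance < 9821 → 118
game_id=712: (no match → NULL) → NULL
game_id=713: (no match → NULL) → NULL

46, 97, 73, NULL, 59, 92, 89, 72, NULL, NULL, 51, 118, NULL, NULL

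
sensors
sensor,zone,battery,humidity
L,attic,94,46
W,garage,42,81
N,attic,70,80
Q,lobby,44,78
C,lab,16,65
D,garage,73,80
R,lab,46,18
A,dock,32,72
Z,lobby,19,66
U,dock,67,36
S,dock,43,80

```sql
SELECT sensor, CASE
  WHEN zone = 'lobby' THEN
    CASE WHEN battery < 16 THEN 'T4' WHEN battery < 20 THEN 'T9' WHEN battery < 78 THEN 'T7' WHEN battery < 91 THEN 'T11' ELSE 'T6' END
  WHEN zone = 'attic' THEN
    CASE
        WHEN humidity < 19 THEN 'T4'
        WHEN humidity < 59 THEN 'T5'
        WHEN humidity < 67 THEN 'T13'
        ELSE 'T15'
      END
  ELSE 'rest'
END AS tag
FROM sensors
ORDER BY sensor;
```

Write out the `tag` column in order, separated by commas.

rest, rest, rest, T5, T15, T7, rest, rest, rest, rest, T9

sensor=A: zone='dock' → outer ELSE → rest
sensor=C: zone='lab' → outer ELSE → rest
sensor=D: zone='garage' → outer ELSE → rest
sensor=L: zone='attic' → inner[humidity < 59] → T5
sensor=N: zone='attic' → inner[ELSE] → T15
sensor=Q: zone='lobby' → inner[battery < 78] → T7
sensor=R: zone='lab' → outer ELSE → rest
sensor=S: zone='dock' → outer ELSE → rest
sensor=U: zone='dock' → outer ELSE → rest
sensor=W: zone='garage' → outer ELSE → rest
sensor=Z: zone='lobby' → inner[battery < 20] → T9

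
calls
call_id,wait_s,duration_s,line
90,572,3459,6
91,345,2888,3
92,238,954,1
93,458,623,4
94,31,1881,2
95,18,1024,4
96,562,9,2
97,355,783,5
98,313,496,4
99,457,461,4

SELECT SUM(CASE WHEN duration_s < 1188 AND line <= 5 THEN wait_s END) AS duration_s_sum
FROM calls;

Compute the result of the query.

call_id=90: ✗
call_id=91: ✗
call_id=92: ✓ → 238
call_id=93: ✓ → 458
call_id=94: ✗
call_id=95: ✓ → 18
call_id=96: ✓ → 562
call_id=97: ✓ → 355
call_id=98: ✓ → 313
call_id=99: ✓ → 457
duration_s_sum = 238 + 458 + 18 + 562 + 355 + 313 + 457 = 2401

2401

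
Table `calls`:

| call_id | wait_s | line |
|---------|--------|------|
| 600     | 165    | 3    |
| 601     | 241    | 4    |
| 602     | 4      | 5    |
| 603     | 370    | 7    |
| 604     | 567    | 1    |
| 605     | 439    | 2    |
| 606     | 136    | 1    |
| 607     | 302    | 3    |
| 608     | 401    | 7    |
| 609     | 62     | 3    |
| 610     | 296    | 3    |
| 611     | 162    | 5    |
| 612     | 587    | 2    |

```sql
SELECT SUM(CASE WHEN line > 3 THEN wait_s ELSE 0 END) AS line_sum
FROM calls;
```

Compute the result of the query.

call_id=600: ✗
call_id=601: ✓ → 241
call_id=602: ✓ → 4
call_id=603: ✓ → 370
call_id=604: ✗
call_id=605: ✗
call_id=606: ✗
call_id=607: ✗
call_id=608: ✓ → 401
call_id=609: ✗
call_id=610: ✗
call_id=611: ✓ → 162
call_id=612: ✗
line_sum = 241 + 4 + 370 + 401 + 162 = 1178

1178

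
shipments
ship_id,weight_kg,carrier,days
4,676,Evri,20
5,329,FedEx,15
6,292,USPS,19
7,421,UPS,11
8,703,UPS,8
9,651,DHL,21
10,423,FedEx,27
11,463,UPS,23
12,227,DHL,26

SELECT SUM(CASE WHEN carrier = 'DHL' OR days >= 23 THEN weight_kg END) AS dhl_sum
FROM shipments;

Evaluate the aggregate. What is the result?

1764

ship_id=4: ✗
ship_id=5: ✗
ship_id=6: ✗
ship_id=7: ✗
ship_id=8: ✗
ship_id=9: ✓ → 651
ship_id=10: ✓ → 423
ship_id=11: ✓ → 463
ship_id=12: ✓ → 227
dhl_sum = 651 + 423 + 463 + 227 = 1764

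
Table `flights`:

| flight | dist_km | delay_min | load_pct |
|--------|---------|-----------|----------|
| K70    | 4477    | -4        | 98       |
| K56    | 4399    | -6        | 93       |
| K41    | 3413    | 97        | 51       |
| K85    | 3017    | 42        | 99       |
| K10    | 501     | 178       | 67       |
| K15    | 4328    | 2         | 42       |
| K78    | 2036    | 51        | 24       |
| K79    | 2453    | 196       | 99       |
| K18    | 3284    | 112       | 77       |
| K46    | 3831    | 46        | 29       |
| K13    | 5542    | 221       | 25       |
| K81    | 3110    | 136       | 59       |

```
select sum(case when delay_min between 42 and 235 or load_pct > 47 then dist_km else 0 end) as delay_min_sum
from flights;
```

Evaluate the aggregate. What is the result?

36063

flight=K70: ✓ → 4477
flight=K56: ✓ → 4399
flight=K41: ✓ → 3413
flight=K85: ✓ → 3017
flight=K10: ✓ → 501
flight=K15: ✗
flight=K78: ✓ → 2036
flight=K79: ✓ → 2453
flight=K18: ✓ → 3284
flight=K46: ✓ → 3831
flight=K13: ✓ → 5542
flight=K81: ✓ → 3110
delay_min_sum = 4477 + 4399 + 3413 + 3017 + 501 + 2036 + 2453 + 3284 + 3831 + 5542 + 3110 = 36063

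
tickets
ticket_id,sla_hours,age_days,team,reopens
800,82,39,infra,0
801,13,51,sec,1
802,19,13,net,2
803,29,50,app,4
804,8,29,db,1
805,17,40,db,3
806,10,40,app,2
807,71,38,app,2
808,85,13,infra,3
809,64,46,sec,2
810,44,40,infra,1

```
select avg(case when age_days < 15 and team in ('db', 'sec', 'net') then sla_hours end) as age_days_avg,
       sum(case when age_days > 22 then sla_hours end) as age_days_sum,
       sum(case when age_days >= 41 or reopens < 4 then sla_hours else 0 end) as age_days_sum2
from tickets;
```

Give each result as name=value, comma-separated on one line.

age_days_avg=19, age_days_sum=338, age_days_sum2=442

[age_days_avg: age_days < 15 and team in ('db', 'sec', 'net')]
ticket_id=800: ✗
ticket_id=801: ✗
ticket_id=802: ✓ → 19
ticket_id=803: ✗
ticket_id=804: ✗
ticket_id=805: ✗
ticket_id=806: ✗
ticket_id=807: ✗
ticket_id=808: ✗
ticket_id=809: ✗
ticket_id=810: ✗
age_days_avg = 19
—
[age_days_sum: age_days > 22]
ticket_id=800: ✓ → 82
ticket_id=801: ✓ → 13
ticket_id=802: ✗
ticket_id=803: ✓ → 29
ticket_id=804: ✓ → 8
ticket_id=805: ✓ → 17
ticket_id=806: ✓ → 10
ticket_id=807: ✓ → 71
ticket_id=808: ✗
ticket_id=809: ✓ → 64
ticket_id=810: ✓ → 44
age_days_sum = 82 + 13 + 29 + 8 + 17 + 10 + 71 + 64 + 44 = 338
—
[age_days_sum2: age_days >= 41 or reopens < 4]
ticket_id=800: ✓ → 82
ticket_id=801: ✓ → 13
ticket_id=802: ✓ → 19
ticket_id=803: ✓ → 29
ticket_id=804: ✓ → 8
ticket_id=805: ✓ → 17
ticket_id=806: ✓ → 10
ticket_id=807: ✓ → 71
ticket_id=808: ✓ → 85
ticket_id=809: ✓ → 64
ticket_id=810: ✓ → 44
age_days_sum2 = 82 + 13 + 19 + 29 + 8 + 17 + 10 + 71 + 85 + 64 + 44 = 442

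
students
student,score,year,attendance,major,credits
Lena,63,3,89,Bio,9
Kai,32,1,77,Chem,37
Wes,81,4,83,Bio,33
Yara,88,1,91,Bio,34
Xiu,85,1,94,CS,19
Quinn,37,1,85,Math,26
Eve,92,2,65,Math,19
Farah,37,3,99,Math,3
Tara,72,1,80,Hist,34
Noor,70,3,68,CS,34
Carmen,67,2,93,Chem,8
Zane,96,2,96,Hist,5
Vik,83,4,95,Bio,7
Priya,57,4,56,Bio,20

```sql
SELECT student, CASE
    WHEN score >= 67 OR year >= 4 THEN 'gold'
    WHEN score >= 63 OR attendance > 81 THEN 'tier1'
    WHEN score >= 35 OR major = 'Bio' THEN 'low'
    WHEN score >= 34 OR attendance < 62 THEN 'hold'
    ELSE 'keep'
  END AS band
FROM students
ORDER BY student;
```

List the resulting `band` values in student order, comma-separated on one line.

student=Carmen: score >= 67 OR year >= 4 → gold
student=Eve: score >= 67 OR year >= 4 → gold
student=Farah: score >= 63 OR attendance > 81 → tier1
student=Kai: ELSE → keep
student=Lena: score >= 63 OR attendance > 81 → tier1
student=Noor: score >= 67 OR year >= 4 → gold
student=Priya: score >= 67 OR year >= 4 → gold
student=Quinn: score >= 63 OR attendance > 81 → tier1
student=Tara: score >= 67 OR year >= 4 → gold
student=Vik: score >= 67 OR year >= 4 → gold
student=Wes: score >= 67 OR year >= 4 → gold
student=Xiu: score >= 67 OR year >= 4 → gold
student=Yara: score >= 67 OR year >= 4 → gold
student=Zane: score >= 67 OR year >= 4 → gold

gold, gold, tier1, keep, tier1, gold, gold, tier1, gold, gold, gold, gold, gold, gold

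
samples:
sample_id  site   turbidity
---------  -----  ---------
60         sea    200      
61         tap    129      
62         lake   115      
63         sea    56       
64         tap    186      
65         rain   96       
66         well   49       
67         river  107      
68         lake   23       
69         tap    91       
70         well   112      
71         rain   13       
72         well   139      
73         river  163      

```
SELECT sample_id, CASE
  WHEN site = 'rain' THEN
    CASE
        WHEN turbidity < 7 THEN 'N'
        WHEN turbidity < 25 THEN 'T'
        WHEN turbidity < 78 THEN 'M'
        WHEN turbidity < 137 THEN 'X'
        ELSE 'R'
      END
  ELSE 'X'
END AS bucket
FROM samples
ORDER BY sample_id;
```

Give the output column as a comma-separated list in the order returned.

sample_id=60: site='sea' → outer ELSE → X
sample_id=61: site='tap' → outer ELSE → X
sample_id=62: site='lake' → outer ELSE → X
sample_id=63: site='sea' → outer ELSE → X
sample_id=64: site='tap' → outer ELSE → X
sample_id=65: site='rain' → inner[turbidity < 137] → X
sample_id=66: site='well' → outer ELSE → X
sample_id=67: site='river' → outer ELSE → X
sample_id=68: site='lake' → outer ELSE → X
sample_id=69: site='tap' → outer ELSE → X
sample_id=70: site='well' → outer ELSE → X
sample_id=71: site='rain' → inner[turbidity < 25] → T
sample_id=72: site='well' → outer ELSE → X
sample_id=73: site='river' → outer ELSE → X

X, X, X, X, X, X, X, X, X, X, X, T, X, X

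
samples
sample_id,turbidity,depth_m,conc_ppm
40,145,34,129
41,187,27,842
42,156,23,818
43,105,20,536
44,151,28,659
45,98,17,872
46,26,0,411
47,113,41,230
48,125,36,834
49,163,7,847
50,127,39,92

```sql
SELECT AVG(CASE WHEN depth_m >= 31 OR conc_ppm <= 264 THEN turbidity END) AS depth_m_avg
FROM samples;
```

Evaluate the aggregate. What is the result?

sample_id=40: ✓ → 145
sample_id=41: ✗
sample_id=42: ✗
sample_id=43: ✗
sample_id=44: ✗
sample_id=45: ✗
sample_id=46: ✗
sample_id=47: ✓ → 113
sample_id=48: ✓ → 125
sample_id=49: ✗
sample_id=50: ✓ → 127
depth_m_avg = (145 + 113 + 125 + 127) / 4 = 127.5

127.5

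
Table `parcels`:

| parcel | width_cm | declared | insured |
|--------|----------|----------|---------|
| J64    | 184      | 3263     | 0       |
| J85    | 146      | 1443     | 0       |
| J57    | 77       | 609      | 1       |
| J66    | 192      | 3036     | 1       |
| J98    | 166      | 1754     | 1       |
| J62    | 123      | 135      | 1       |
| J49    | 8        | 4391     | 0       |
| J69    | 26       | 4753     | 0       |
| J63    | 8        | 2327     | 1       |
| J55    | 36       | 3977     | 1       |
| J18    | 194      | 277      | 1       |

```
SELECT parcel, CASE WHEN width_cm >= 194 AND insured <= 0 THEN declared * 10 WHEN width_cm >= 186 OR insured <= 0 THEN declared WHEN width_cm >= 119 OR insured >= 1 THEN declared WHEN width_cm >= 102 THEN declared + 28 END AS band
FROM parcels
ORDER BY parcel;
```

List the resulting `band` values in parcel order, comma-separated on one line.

parcel=J18: width_cm >= 186 OR insured <= 0 → 277
parcel=J49: width_cm >= 186 OR insured <= 0 → 4391
parcel=J55: width_cm >= 119 OR insured >= 1 → 3977
parcel=J57: width_cm >= 119 OR insured >= 1 → 609
parcel=J62: width_cm >= 119 OR insured >= 1 → 135
parcel=J63: width_cm >= 119 OR insured >= 1 → 2327
parcel=J64: width_cm >= 186 OR insured <= 0 → 3263
parcel=J66: width_cm >= 186 OR insured <= 0 → 3036
parcel=J69: width_cm >= 186 OR insured <= 0 → 4753
parcel=J85: width_cm >= 186 OR insured <= 0 → 1443
parcel=J98: width_cm >= 119 OR insured >= 1 → 1754

277, 4391, 3977, 609, 135, 2327, 3263, 3036, 4753, 1443, 1754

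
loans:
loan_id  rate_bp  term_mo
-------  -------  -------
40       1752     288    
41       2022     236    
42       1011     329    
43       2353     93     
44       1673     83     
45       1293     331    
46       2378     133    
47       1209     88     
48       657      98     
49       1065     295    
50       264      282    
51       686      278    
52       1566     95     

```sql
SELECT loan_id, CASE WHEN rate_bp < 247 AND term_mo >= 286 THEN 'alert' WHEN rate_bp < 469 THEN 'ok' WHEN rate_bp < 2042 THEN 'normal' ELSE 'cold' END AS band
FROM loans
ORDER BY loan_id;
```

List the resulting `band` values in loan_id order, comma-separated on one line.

loan_id=40: rate_bp < 2042 → normal
loan_id=41: rate_bp < 2042 → normal
loan_id=42: rate_bp < 2042 → normal
loan_id=43: ELSE → cold
loan_id=44: rate_bp < 2042 → normal
loan_id=45: rate_bp < 2042 → normal
loan_id=46: ELSE → cold
loan_id=47: rate_bp < 2042 → normal
loan_id=48: rate_bp < 2042 → normal
loan_id=49: rate_bp < 2042 → normal
loan_id=50: rate_bp < 469 → ok
loan_id=51: rate_bp < 2042 → normal
loan_id=52: rate_bp < 2042 → normal

normal, normal, normal, cold, normal, normal, cold, normal, normal, normal, ok, normal, normal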